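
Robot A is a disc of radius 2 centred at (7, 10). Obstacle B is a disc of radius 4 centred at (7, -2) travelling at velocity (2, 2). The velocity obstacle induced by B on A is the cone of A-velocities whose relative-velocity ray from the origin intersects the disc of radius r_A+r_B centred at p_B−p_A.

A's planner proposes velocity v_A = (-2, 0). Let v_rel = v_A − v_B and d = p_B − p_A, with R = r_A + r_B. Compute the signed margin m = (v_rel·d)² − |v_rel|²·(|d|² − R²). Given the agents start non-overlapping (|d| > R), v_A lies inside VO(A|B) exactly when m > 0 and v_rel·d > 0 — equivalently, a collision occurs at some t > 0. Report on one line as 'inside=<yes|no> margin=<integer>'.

d = (0, -12),  |d|² = 144;  R = 2+4 = 6,  c = 144−6² = 108
v_rel = (-4, -2),  |v_rel|² = 20;  v_rel·d = (-4)·(0) + (-2)·(-12) = 24
20·t² − 48·t + 108 = 0  ⇒  m = 24² − 20·108 = -1584
m = -1584 < 0,  v_rel·d = 24 > 0  ⇒  outside

inside=no margin=-1584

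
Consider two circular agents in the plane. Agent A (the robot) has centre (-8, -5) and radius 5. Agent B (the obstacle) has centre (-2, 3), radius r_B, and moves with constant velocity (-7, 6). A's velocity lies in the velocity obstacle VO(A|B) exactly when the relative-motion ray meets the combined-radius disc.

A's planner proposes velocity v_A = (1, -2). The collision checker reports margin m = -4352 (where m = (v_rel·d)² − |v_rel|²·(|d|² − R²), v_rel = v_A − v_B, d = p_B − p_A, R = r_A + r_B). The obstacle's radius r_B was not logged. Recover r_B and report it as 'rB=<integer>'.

m = -4352
d = (6, 8);  v_rel = (8, -8),  |v_rel|² = 128
v_rel×d = (8)·(8) − (-8)·(6) = 112
since m = R²·128 − 112²:  R² = (12544 + -4352) / 128 = 64
R = √64 = 8  ⇒  r_B = 8 − 5 = 3

rB=3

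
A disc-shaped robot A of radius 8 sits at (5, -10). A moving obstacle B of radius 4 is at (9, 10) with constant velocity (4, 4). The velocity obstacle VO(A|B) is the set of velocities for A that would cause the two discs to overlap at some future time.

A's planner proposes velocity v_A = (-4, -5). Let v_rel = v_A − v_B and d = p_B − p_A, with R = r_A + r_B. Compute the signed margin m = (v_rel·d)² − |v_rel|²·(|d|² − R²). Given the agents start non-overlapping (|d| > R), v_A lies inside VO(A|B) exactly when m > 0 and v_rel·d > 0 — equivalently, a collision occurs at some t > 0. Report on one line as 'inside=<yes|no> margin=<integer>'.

d = (4, 20),  |d|² = 416;  R = 8+4 = 12,  c = 416−12² = 272
v_rel = (-8, -9),  |v_rel|² = 145;  v_rel·d = (-8)·(4) + (-9)·(20) = -212
145·t² + 424·t + 272 = 0  ⇒  m = (-212)² − 145·272 = 5504
m = 5504 > 0,  v_rel·d = -212 < 0  ⇒  outside

inside=no margin=5504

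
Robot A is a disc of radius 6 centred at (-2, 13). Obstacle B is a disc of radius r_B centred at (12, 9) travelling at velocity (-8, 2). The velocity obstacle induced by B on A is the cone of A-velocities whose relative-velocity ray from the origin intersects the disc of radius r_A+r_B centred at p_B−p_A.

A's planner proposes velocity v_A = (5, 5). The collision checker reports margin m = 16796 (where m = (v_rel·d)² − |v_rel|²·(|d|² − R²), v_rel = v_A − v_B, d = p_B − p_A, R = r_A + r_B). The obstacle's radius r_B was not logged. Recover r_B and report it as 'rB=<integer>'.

m = 16796
d = (14, -4);  v_rel = (13, 3),  |v_rel|² = 178
v_rel×d = (13)·(-4) − (3)·(14) = -94
since m = R²·178 − (-94)²:  R² = (8836 + 16796) / 178 = 144
R = √144 = 12  ⇒  r_B = 12 − 6 = 6

rB=6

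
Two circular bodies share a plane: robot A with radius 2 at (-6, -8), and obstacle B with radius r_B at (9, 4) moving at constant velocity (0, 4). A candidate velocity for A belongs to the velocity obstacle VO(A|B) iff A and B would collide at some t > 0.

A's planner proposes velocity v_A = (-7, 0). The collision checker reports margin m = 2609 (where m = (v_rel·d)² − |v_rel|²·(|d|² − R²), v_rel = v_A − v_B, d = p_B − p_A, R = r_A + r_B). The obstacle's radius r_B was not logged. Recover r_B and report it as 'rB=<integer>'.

m = 2609
d = (15, 12);  v_rel = (-7, -4),  |v_rel|² = 65
v_rel×d = (-7)·(12) − (-4)·(15) = -24
since m = R²·65 − (-24)²:  R² = (576 + 2609) / 65 = 49
R = √49 = 7  ⇒  r_B = 7 − 2 = 5

rB=5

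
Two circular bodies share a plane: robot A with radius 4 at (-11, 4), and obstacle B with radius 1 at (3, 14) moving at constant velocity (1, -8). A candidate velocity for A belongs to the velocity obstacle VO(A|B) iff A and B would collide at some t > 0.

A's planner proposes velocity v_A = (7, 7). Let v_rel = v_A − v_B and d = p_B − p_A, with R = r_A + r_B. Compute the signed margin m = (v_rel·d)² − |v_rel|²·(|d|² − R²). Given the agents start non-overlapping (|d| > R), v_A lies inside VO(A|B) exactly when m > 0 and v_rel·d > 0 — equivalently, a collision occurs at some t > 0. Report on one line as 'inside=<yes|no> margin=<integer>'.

d = (14, 10),  |d|² = 296;  R = 4+1 = 5,  c = 296−5² = 271
v_rel = (6, 15),  |v_rel|² = 261;  v_rel·d = (6)·(14) + (15)·(10) = 234
261·t² − 468·t + 271 = 0  ⇒  m = 234² − 261·271 = -15975
m = -15975 < 0,  v_rel·d = 234 > 0  ⇒  outside

inside=no margin=-15975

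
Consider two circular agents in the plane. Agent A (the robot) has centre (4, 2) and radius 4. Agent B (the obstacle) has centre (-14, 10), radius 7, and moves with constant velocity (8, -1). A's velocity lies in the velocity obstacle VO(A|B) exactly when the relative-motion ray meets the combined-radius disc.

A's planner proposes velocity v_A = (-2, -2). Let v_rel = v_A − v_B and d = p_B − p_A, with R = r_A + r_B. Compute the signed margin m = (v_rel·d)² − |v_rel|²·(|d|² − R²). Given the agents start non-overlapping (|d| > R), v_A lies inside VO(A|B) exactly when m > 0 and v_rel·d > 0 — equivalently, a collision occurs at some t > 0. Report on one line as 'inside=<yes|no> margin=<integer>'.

d = (-18, 8),  |d|² = 388;  R = 4+7 = 11,  c = 388−11² = 267
v_rel = (-10, -1),  |v_rel|² = 101;  v_rel·d = (-10)·(-18) + (-1)·(8) = 172
101·t² − 344·t + 267 = 0  ⇒  m = 172² − 101·267 = 2617
m = 2617 > 0,  v_rel·d = 172 > 0  ⇒  inside

inside=yes margin=2617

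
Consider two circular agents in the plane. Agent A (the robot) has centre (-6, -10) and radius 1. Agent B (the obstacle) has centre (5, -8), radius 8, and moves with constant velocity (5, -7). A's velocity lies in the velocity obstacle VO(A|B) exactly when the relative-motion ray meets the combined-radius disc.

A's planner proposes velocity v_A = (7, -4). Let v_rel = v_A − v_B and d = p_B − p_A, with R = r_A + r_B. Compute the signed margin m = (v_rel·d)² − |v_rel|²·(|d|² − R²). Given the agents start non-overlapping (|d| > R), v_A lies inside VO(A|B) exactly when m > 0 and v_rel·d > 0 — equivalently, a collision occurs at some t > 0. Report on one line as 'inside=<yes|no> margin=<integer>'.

d = (11, 2),  |d|² = 125;  R = 1+8 = 9,  c = 125−9² = 44
v_rel = (2, 3),  |v_rel|² = 13;  v_rel·d = (2)·(11) + (3)·(2) = 28
13·t² − 56·t + 44 = 0  ⇒  m = 28² − 13·44 = 212
m = 212 > 0,  v_rel·d = 28 > 0  ⇒  inside

inside=yes margin=212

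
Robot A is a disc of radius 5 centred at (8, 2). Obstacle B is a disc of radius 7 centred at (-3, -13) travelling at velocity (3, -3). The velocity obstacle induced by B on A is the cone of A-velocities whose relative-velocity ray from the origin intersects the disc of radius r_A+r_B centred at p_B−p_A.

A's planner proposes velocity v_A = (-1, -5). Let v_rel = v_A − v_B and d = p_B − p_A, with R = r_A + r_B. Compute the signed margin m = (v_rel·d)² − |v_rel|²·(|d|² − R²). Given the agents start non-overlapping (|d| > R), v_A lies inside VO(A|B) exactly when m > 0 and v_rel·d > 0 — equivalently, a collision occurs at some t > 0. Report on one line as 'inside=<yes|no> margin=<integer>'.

d = (-11, -15),  |d|² = 346;  R = 5+7 = 12,  c = 346−12² = 202
v_rel = (-4, -2),  |v_rel|² = 20;  v_rel·d = (-4)·(-11) + (-2)·(-15) = 74
20·t² − 148·t + 202 = 0  ⇒  m = 74² − 20·202 = 1436
m = 1436 > 0,  v_rel·d = 74 > 0  ⇒  inside

inside=yes margin=1436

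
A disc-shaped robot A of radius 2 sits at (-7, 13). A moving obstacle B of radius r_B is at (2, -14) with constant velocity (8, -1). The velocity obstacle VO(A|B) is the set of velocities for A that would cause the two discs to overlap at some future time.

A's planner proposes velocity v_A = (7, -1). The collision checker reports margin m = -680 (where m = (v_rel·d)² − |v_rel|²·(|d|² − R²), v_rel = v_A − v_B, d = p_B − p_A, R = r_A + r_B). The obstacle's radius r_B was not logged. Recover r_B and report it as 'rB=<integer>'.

m = -680
d = (9, -27);  v_rel = (-1, 0),  |v_rel|² = 1
v_rel×d = (-1)·(-27) − (0)·(9) = 27
since m = R²·1 − 27²:  R² = (729 + -680) / 1 = 49
R = √49 = 7  ⇒  r_B = 7 − 2 = 5

rB=5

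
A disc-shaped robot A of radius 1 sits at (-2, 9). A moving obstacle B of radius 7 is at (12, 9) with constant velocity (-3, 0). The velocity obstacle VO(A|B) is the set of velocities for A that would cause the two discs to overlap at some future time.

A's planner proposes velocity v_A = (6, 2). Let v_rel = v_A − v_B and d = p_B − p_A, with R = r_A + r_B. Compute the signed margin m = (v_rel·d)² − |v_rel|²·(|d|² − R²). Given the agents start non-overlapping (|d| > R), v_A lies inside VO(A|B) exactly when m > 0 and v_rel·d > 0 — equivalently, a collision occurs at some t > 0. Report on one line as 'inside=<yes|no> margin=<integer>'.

d = (14, 0),  |d|² = 196;  R = 1+7 = 8,  c = 196−8² = 132
v_rel = (9, 2),  |v_rel|² = 85;  v_rel·d = (9)·(14) + (2)·(0) = 126
85·t² − 252·t + 132 = 0  ⇒  m = 126² − 85·132 = 4656
m = 4656 > 0,  v_rel·d = 126 > 0  ⇒  inside

inside=yes margin=4656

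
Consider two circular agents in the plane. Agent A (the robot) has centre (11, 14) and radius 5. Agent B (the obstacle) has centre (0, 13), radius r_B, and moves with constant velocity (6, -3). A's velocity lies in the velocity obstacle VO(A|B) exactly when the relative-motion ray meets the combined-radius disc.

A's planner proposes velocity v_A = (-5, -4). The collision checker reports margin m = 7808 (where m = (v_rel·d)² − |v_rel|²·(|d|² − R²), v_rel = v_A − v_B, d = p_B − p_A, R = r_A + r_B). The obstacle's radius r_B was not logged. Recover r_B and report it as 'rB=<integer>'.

m = 7808
d = (-11, -1);  v_rel = (-11, -1),  |v_rel|² = 122
v_rel×d = (-11)·(-1) − (-1)·(-11) = 0
since m = R²·122 − 0²:  R² = (0 + 7808) / 122 = 64
R = √64 = 8  ⇒  r_B = 8 − 5 = 3

rB=3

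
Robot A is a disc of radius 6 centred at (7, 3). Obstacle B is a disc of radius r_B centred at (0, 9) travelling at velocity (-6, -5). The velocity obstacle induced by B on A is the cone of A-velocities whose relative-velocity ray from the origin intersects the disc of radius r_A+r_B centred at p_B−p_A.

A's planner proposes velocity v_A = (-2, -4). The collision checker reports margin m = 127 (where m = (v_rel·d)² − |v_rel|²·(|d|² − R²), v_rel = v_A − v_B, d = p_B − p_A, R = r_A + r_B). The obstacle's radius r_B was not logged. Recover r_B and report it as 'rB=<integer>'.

m = 127
d = (-7, 6);  v_rel = (4, 1),  |v_rel|² = 17
v_rel×d = (4)·(6) − (1)·(-7) = 31
since m = R²·17 − 31²:  R² = (961 + 127) / 17 = 64
R = √64 = 8  ⇒  r_B = 8 − 6 = 2

rB=2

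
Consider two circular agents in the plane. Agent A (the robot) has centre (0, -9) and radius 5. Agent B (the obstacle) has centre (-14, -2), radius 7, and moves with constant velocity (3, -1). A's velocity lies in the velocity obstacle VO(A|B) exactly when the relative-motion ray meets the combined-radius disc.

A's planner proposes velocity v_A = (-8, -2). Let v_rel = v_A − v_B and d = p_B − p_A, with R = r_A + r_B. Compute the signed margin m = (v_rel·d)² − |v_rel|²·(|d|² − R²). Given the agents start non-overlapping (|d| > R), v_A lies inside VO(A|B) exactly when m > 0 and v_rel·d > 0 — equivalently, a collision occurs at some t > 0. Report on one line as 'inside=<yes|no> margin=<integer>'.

d = (-14, 7),  |d|² = 245;  R = 5+7 = 12,  c = 245−12² = 101
v_rel = (-11, -1),  |v_rel|² = 122;  v_rel·d = (-11)·(-14) + (-1)·(7) = 147
122·t² − 294·t + 101 = 0  ⇒  m = 147² − 122·101 = 9287
m = 9287 > 0,  v_rel·d = 147 > 0  ⇒  inside

inside=yes margin=9287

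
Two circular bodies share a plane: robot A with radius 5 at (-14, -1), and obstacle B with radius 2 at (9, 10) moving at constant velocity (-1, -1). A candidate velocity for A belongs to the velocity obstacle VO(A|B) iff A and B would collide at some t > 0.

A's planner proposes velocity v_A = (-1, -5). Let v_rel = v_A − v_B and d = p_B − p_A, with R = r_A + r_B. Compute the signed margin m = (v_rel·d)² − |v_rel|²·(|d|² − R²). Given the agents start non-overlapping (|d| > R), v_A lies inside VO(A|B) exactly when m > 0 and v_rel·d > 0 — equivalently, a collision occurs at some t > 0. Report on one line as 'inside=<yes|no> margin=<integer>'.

d = (23, 11),  |d|² = 650;  R = 5+2 = 7,  c = 650−7² = 601
v_rel = (0, -4),  |v_rel|² = 16;  v_rel·d = (0)·(23) + (-4)·(11) = -44
16·t² + 88·t + 601 = 0  ⇒  m = (-44)² − 16·601 = -7680
m = -7680 < 0,  v_rel·d = -44 < 0  ⇒  outside

inside=no margin=-7680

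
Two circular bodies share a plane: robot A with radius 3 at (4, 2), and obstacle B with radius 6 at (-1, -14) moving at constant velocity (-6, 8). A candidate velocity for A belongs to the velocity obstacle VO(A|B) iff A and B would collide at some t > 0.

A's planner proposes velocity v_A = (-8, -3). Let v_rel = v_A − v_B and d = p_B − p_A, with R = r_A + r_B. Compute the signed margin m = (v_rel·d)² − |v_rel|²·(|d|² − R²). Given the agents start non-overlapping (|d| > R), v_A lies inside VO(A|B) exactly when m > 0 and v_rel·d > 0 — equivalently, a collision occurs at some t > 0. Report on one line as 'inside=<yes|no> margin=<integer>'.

d = (-5, -16),  |d|² = 281;  R = 3+6 = 9,  c = 281−9² = 200
v_rel = (-2, -11),  |v_rel|² = 125;  v_rel·d = (-2)·(-5) + (-11)·(-16) = 186
125·t² − 372·t + 200 = 0  ⇒  m = 186² − 125·200 = 9596
m = 9596 > 0,  v_rel·d = 186 > 0  ⇒  inside

inside=yes margin=9596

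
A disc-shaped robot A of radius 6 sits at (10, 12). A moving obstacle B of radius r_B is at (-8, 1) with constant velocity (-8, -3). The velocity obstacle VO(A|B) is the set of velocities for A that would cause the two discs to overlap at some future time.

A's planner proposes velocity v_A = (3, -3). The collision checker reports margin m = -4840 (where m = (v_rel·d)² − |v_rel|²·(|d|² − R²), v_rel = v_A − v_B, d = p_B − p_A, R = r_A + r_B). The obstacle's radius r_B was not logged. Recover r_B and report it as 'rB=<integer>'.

m = -4840
d = (-18, -11);  v_rel = (11, 0),  |v_rel|² = 121
v_rel×d = (11)·(-11) − (0)·(-18) = -121
since m = R²·121 − (-121)²:  R² = (14641 + -4840) / 121 = 81
R = √81 = 9  ⇒  r_B = 9 − 6 = 3

rB=3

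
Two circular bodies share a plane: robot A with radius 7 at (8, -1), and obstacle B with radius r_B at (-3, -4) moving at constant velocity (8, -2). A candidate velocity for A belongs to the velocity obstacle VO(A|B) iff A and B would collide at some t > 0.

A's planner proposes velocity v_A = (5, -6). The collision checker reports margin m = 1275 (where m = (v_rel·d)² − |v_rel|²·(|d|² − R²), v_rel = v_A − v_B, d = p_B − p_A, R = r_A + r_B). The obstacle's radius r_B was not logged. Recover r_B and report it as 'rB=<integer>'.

m = 1275
d = (-11, -3);  v_rel = (-3, -4),  |v_rel|² = 25
v_rel×d = (-3)·(-3) − (-4)·(-11) = -35
since m = R²·25 − (-35)²:  R² = (1225 + 1275) / 25 = 100
R = √100 = 10  ⇒  r_B = 10 − 7 = 3

rB=3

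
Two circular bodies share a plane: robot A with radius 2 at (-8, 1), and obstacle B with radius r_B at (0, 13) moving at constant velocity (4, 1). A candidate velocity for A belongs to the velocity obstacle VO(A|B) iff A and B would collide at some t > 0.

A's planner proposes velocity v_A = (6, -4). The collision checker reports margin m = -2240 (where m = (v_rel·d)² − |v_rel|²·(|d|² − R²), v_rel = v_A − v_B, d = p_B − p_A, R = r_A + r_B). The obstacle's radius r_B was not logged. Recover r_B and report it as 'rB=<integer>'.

m = -2240
d = (8, 12);  v_rel = (2, -5),  |v_rel|² = 29
v_rel×d = (2)·(12) − (-5)·(8) = 64
since m = R²·29 − 64²:  R² = (4096 + -2240) / 29 = 64
R = √64 = 8  ⇒  r_B = 8 − 2 = 6

rB=6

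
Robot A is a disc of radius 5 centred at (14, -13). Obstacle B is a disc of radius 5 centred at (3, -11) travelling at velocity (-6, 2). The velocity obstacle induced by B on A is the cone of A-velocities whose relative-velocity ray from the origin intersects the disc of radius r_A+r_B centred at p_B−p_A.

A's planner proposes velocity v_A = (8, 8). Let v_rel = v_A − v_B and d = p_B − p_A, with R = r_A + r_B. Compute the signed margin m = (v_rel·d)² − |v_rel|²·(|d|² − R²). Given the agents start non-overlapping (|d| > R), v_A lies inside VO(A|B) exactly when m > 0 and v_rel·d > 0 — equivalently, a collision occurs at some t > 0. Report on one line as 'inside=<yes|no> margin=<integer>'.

d = (-11, 2),  |d|² = 125;  R = 5+5 = 10,  c = 125−10² = 25
v_rel = (14, 6),  |v_rel|² = 232;  v_rel·d = (14)·(-11) + (6)·(2) = -142
232·t² + 284·t + 25 = 0  ⇒  m = (-142)² − 232·25 = 14364
m = 14364 > 0,  v_rel·d = -142 < 0  ⇒  outside

inside=no margin=14364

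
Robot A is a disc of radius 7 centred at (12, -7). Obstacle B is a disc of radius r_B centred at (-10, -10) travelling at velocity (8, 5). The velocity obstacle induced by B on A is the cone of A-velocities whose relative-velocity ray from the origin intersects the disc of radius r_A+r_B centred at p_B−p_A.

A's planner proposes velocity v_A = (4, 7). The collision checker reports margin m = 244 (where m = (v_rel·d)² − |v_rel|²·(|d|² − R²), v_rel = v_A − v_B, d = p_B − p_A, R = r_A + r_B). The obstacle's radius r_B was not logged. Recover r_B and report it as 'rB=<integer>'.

m = 244
d = (-22, -3);  v_rel = (-4, 2),  |v_rel|² = 20
v_rel×d = (-4)·(-3) − (2)·(-22) = 56
since m = R²·20 − 56²:  R² = (3136 + 244) / 20 = 169
R = √169 = 13  ⇒  r_B = 13 − 7 = 6

rB=6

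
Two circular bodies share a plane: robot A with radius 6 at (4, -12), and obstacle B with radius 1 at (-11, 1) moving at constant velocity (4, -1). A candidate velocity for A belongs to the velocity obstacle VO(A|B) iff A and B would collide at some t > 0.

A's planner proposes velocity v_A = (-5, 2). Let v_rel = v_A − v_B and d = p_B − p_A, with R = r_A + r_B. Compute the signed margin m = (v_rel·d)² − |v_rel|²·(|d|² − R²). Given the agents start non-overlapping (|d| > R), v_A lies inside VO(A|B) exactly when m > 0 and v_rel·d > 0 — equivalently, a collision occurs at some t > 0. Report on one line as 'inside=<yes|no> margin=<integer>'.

d = (-15, 13),  |d|² = 394;  R = 6+1 = 7,  c = 394−7² = 345
v_rel = (-9, 3),  |v_rel|² = 90;  v_rel·d = (-9)·(-15) + (3)·(13) = 174
90·t² − 348·t + 345 = 0  ⇒  m = 174² − 90·345 = -774
m = -774 < 0,  v_rel·d = 174 > 0  ⇒  outside

inside=no margin=-774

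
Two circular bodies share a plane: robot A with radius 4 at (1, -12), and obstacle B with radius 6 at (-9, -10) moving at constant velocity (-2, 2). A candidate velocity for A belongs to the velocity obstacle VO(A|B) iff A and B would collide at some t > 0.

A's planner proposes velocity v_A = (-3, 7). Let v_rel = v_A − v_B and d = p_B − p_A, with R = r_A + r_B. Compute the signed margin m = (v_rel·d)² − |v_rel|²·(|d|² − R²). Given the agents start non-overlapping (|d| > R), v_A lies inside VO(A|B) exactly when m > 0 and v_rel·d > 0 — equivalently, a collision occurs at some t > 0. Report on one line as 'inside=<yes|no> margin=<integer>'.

d = (-10, 2),  |d|² = 104;  R = 4+6 = 10,  c = 104−10² = 4
v_rel = (-1, 5),  |v_rel|² = 26;  v_rel·d = (-1)·(-10) + (5)·(2) = 20
26·t² − 40·t + 4 = 0  ⇒  m = 20² − 26·4 = 296
m = 296 > 0,  v_rel·d = 20 > 0  ⇒  inside

inside=yes margin=296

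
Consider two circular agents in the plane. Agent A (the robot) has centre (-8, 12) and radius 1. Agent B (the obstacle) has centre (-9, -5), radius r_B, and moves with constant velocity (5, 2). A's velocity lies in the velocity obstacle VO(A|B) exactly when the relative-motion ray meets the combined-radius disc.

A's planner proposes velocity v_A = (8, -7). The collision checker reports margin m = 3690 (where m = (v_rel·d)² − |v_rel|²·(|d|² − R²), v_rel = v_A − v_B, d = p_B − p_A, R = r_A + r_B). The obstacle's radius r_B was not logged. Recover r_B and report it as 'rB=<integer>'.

m = 3690
d = (-1, -17);  v_rel = (3, -9),  |v_rel|² = 90
v_rel×d = (3)·(-17) − (-9)·(-1) = -60
since m = R²·90 − (-60)²:  R² = (3600 + 3690) / 90 = 81
R = √81 = 9  ⇒  r_B = 9 − 1 = 8

rB=8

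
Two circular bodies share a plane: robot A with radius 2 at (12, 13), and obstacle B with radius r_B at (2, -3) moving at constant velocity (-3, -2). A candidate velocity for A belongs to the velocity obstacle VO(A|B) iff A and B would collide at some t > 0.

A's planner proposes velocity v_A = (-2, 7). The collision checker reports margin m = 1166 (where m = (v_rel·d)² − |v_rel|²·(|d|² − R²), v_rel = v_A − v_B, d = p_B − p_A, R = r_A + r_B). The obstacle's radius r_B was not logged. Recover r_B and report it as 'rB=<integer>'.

m = 1166
d = (-10, -16);  v_rel = (1, 9),  |v_rel|² = 82
v_rel×d = (1)·(-16) − (9)·(-10) = 74
since m = R²·82 − 74²:  R² = (5476 + 1166) / 82 = 81
R = √81 = 9  ⇒  r_B = 9 − 2 = 7

rB=7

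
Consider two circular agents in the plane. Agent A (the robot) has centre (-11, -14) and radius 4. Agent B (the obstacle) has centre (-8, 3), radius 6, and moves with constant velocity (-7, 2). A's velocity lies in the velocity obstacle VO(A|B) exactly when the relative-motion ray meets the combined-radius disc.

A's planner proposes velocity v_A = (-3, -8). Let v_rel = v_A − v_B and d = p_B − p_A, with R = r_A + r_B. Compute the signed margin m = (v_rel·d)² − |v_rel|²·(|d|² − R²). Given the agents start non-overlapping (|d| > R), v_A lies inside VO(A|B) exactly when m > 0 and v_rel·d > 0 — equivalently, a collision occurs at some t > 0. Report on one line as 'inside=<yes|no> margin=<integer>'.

d = (3, 17),  |d|² = 298;  R = 4+6 = 10,  c = 298−10² = 198
v_rel = (4, -10),  |v_rel|² = 116;  v_rel·d = (4)·(3) + (-10)·(17) = -158
116·t² + 316·t + 198 = 0  ⇒  m = (-158)² − 116·198 = 1996
m = 1996 > 0,  v_rel·d = -158 < 0  ⇒  outside

inside=no margin=1996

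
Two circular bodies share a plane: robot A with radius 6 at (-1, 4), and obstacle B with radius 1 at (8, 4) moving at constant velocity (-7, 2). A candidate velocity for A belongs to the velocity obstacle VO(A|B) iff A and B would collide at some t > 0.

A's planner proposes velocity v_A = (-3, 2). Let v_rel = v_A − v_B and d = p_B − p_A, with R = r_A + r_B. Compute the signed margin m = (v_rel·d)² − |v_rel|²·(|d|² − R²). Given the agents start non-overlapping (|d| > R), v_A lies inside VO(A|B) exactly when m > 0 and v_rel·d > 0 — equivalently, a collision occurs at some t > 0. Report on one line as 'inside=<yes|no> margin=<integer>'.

d = (9, 0),  |d|² = 81;  R = 6+1 = 7,  c = 81−7² = 32
v_rel = (4, 0),  |v_rel|² = 16;  v_rel·d = (4)·(9) + (0)·(0) = 36
16·t² − 72·t + 32 = 0  ⇒  m = 36² − 16·32 = 784
m = 784 > 0,  v_rel·d = 36 > 0  ⇒  inside

inside=yes margin=784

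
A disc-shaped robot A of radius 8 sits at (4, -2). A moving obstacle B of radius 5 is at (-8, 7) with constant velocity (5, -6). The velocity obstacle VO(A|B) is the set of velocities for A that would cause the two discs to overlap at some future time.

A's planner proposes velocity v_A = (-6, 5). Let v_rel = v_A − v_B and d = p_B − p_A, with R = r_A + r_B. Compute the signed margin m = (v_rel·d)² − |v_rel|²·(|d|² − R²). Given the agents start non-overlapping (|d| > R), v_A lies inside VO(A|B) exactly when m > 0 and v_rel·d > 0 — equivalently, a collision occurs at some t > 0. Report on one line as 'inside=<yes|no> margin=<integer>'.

d = (-12, 9),  |d|² = 225;  R = 8+5 = 13,  c = 225−13² = 56
v_rel = (-11, 11),  |v_rel|² = 242;  v_rel·d = (-11)·(-12) + (11)·(9) = 231
242·t² − 462·t + 56 = 0  ⇒  m = 231² − 242·56 = 39809
m = 39809 > 0,  v_rel·d = 231 > 0  ⇒  inside

inside=yes margin=39809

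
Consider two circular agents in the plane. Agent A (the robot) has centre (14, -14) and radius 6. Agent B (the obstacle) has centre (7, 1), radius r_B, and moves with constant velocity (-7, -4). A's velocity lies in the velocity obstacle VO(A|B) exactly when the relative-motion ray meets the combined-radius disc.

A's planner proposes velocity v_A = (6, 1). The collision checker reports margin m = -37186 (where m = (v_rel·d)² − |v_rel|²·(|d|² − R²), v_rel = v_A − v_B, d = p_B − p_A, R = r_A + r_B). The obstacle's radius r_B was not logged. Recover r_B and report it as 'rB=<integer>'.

m = -37186
d = (-7, 15);  v_rel = (13, 5),  |v_rel|² = 194
v_rel×d = (13)·(15) − (5)·(-7) = 230
since m = R²·194 − 230²:  R² = (52900 + -37186) / 194 = 81
R = √81 = 9  ⇒  r_B = 9 − 6 = 3

rB=3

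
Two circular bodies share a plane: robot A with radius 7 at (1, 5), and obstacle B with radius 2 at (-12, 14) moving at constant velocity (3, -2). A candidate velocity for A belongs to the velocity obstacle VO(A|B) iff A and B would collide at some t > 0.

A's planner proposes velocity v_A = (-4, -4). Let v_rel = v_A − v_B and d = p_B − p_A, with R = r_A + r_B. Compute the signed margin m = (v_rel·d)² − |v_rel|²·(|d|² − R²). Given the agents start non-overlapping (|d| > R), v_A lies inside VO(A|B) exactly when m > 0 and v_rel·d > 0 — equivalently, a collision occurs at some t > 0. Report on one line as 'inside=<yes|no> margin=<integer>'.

d = (-13, 9),  |d|² = 250;  R = 7+2 = 9,  c = 250−9² = 169
v_rel = (-7, -2),  |v_rel|² = 53;  v_rel·d = (-7)·(-13) + (-2)·(9) = 73
53·t² − 146·t + 169 = 0  ⇒  m = 73² − 53·169 = -3628
m = -3628 < 0,  v_rel·d = 73 > 0  ⇒  outside

inside=no margin=-3628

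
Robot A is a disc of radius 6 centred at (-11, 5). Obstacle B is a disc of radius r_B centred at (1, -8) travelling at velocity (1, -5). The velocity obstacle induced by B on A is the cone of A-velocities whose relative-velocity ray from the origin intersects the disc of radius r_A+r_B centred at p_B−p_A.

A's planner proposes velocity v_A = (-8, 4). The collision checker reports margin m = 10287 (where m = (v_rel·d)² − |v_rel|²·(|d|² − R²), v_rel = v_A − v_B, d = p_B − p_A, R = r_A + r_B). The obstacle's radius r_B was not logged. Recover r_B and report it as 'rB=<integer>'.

m = 10287
d = (12, -13);  v_rel = (-9, 9),  |v_rel|² = 162
v_rel×d = (-9)·(-13) − (9)·(12) = 9
since m = R²·162 − 9²:  R² = (81 + 10287) / 162 = 64
R = √64 = 8  ⇒  r_B = 8 − 6 = 2

rB=2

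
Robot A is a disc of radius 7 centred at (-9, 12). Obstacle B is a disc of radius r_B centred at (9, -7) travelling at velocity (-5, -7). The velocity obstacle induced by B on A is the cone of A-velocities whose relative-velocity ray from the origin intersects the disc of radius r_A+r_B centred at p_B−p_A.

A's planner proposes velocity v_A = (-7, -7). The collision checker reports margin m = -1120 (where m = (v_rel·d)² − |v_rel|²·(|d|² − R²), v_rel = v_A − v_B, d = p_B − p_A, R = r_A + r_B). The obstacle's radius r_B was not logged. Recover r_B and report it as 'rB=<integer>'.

m = -1120
d = (18, -19);  v_rel = (-2, 0),  |v_rel|² = 4
v_rel×d = (-2)·(-19) − (0)·(18) = 38
since m = R²·4 − 38²:  R² = (1444 + -1120) / 4 = 81
R = √81 = 9  ⇒  r_B = 9 − 7 = 2

rB=2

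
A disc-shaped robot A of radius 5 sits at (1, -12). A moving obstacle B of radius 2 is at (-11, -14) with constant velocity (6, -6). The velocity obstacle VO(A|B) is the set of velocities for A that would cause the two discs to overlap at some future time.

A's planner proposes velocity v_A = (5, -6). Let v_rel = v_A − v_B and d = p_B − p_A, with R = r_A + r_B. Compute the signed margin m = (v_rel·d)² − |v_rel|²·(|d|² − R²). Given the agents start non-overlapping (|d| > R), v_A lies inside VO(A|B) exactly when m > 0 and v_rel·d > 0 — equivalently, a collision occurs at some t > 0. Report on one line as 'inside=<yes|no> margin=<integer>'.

d = (-12, -2),  |d|² = 148;  R = 5+2 = 7,  c = 148−7² = 99
v_rel = (-1, 0),  |v_rel|² = 1;  v_rel·d = (-1)·(-12) + (0)·(-2) = 12
1·t² − 24·t + 99 = 0  ⇒  m = 12² − 1·99 = 45
m = 45 > 0,  v_rel·d = 12 > 0  ⇒  inside

inside=yes margin=45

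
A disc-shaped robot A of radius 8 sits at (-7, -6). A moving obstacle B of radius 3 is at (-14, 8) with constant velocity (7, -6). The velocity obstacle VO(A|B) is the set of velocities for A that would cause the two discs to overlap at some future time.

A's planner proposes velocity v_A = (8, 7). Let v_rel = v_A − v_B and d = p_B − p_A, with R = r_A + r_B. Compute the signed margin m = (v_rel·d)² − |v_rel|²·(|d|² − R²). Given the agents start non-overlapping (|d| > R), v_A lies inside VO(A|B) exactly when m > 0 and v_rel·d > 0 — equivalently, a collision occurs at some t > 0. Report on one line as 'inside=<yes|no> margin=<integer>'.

d = (-7, 14),  |d|² = 245;  R = 8+3 = 11,  c = 245−11² = 124
v_rel = (1, 13),  |v_rel|² = 170;  v_rel·d = (1)·(-7) + (13)·(14) = 175
170·t² − 350·t + 124 = 0  ⇒  m = 175² − 170·124 = 9545
m = 9545 > 0,  v_rel·d = 175 > 0  ⇒  inside

inside=yes margin=9545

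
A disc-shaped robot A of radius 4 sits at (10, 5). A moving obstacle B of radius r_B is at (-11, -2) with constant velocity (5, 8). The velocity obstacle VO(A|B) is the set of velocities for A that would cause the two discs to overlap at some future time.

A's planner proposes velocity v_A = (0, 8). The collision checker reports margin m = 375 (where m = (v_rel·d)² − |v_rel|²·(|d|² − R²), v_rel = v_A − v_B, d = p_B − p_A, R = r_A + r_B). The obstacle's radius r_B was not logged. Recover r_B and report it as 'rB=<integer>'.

m = 375
d = (-21, -7);  v_rel = (-5, 0),  |v_rel|² = 25
v_rel×d = (-5)·(-7) − (0)·(-21) = 35
since m = R²·25 − 35²:  R² = (1225 + 375) / 25 = 64
R = √64 = 8  ⇒  r_B = 8 − 4 = 4

rB=4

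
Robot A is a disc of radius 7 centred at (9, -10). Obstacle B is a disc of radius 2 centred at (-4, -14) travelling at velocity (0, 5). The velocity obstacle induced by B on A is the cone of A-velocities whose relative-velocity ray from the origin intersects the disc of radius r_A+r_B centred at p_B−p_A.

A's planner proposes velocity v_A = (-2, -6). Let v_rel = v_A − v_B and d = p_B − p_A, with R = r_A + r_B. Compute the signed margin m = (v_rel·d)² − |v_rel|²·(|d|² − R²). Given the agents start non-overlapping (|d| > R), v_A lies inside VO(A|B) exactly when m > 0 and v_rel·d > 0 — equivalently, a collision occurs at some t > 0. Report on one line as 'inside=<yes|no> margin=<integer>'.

d = (-13, -4),  |d|² = 185;  R = 7+2 = 9,  c = 185−9² = 104
v_rel = (-2, -11),  |v_rel|² = 125;  v_rel·d = (-2)·(-13) + (-11)·(-4) = 70
125·t² − 140·t + 104 = 0  ⇒  m = 70² − 125·104 = -8100
m = -8100 < 0,  v_rel·d = 70 > 0  ⇒  outside

inside=no margin=-8100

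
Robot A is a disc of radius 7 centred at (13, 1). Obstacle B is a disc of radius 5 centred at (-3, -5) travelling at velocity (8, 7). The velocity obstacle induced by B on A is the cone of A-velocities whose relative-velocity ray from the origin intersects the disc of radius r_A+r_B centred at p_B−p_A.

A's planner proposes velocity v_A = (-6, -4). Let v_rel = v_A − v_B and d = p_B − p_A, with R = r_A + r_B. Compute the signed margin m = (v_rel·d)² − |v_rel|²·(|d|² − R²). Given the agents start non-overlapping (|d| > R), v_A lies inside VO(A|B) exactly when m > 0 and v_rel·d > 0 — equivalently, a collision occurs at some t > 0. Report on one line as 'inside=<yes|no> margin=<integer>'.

d = (-16, -6),  |d|² = 292;  R = 7+5 = 12,  c = 292−12² = 148
v_rel = (-14, -11),  |v_rel|² = 317;  v_rel·d = (-14)·(-16) + (-11)·(-6) = 290
317·t² − 580·t + 148 = 0  ⇒  m = 290² − 317·148 = 37184
m = 37184 > 0,  v_rel·d = 290 > 0  ⇒  inside

inside=yes margin=37184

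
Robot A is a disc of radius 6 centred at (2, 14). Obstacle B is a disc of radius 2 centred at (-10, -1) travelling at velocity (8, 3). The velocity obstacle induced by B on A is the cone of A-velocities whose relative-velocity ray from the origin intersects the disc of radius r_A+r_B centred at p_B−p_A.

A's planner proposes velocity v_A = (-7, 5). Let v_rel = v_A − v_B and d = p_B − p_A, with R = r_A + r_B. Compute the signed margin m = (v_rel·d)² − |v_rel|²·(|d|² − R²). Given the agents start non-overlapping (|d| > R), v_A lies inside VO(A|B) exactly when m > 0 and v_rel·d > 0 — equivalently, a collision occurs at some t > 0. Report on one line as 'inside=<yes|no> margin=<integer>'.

d = (-12, -15),  |d|² = 369;  R = 6+2 = 8,  c = 369−8² = 305
v_rel = (-15, 2),  |v_rel|² = 229;  v_rel·d = (-15)·(-12) + (2)·(-15) = 150
229·t² − 300·t + 305 = 0  ⇒  m = 150² − 229·305 = -47345
m = -47345 < 0,  v_rel·d = 150 > 0  ⇒  outside

inside=no margin=-47345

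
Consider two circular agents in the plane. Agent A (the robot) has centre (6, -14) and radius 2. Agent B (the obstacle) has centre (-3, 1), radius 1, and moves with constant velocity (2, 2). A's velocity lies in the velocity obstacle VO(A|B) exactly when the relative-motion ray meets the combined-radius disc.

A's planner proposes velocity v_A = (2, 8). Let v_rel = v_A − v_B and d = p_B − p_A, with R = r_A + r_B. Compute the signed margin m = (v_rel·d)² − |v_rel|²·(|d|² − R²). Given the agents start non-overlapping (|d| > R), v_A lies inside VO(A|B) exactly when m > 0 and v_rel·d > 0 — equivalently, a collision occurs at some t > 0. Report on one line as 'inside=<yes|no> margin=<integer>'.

d = (-9, 15),  |d|² = 306;  R = 2+1 = 3,  c = 306−3² = 297
v_rel = (0, 6),  |v_rel|² = 36;  v_rel·d = (0)·(-9) + (6)·(15) = 90
36·t² − 180·t + 297 = 0  ⇒  m = 90² − 36·297 = -2592
m = -2592 < 0,  v_rel·d = 90 > 0  ⇒  outside

inside=no margin=-2592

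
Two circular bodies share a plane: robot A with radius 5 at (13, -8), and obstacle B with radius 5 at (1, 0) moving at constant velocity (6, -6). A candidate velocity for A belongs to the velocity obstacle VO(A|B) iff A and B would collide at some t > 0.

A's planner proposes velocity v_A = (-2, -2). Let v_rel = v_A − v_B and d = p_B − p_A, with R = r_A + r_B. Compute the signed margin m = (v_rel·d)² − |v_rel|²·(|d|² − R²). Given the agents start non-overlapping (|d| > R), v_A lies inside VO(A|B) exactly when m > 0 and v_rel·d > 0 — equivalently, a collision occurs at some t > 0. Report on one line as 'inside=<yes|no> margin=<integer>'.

d = (-12, 8),  |d|² = 208;  R = 5+5 = 10,  c = 208−10² = 108
v_rel = (-8, 4),  |v_rel|² = 80;  v_rel·d = (-8)·(-12) + (4)·(8) = 128
80·t² − 256·t + 108 = 0  ⇒  m = 128² − 80·108 = 7744
m = 7744 > 0,  v_rel·d = 128 > 0  ⇒  inside

inside=yes margin=7744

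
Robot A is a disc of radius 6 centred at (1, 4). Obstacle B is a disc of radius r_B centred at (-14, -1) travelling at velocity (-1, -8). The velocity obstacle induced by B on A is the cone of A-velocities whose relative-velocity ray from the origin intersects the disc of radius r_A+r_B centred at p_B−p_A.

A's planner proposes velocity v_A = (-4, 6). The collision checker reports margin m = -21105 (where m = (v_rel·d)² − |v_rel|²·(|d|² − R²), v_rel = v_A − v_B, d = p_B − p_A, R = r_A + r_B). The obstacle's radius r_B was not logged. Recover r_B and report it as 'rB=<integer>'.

m = -21105
d = (-15, -5);  v_rel = (-3, 14),  |v_rel|² = 205
v_rel×d = (-3)·(-5) − (14)·(-15) = 225
since m = R²·205 − 225²:  R² = (50625 + -21105) / 205 = 144
R = √144 = 12  ⇒  r_B = 12 − 6 = 6

rB=6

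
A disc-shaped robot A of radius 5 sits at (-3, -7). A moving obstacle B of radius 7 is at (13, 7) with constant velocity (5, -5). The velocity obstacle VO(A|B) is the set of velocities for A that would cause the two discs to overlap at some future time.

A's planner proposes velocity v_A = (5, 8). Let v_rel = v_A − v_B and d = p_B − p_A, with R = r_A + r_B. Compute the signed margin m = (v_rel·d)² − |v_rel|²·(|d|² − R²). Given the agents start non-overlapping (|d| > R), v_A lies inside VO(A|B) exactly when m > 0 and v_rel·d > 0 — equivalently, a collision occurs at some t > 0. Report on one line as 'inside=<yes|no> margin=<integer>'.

d = (16, 14),  |d|² = 452;  R = 5+7 = 12,  c = 452−12² = 308
v_rel = (0, 13),  |v_rel|² = 169;  v_rel·d = (0)·(16) + (13)·(14) = 182
169·t² − 364·t + 308 = 0  ⇒  m = 182² − 169·308 = -18928
m = -18928 < 0,  v_rel·d = 182 > 0  ⇒  outside

inside=no margin=-18928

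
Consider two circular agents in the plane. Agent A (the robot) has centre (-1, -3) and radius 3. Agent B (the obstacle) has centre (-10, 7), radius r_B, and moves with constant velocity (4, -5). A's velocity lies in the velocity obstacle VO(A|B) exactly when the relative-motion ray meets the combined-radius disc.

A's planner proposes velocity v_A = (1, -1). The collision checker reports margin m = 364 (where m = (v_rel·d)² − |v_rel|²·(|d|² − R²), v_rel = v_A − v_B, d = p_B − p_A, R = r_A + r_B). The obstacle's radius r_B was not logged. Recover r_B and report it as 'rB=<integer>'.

m = 364
d = (-9, 10);  v_rel = (-3, 4),  |v_rel|² = 25
v_rel×d = (-3)·(10) − (4)·(-9) = 6
since m = R²·25 − 6²:  R² = (36 + 364) / 25 = 16
R = √16 = 4  ⇒  r_B = 4 − 3 = 1

rB=1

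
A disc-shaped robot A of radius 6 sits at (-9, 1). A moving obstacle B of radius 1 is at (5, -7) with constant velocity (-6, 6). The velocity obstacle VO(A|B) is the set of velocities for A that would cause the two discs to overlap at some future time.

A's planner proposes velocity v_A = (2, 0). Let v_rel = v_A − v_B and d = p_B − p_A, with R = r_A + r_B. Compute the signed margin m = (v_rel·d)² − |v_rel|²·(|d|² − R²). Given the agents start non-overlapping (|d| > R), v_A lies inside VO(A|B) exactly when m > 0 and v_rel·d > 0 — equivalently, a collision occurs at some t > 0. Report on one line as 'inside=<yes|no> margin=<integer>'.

d = (14, -8),  |d|² = 260;  R = 6+1 = 7,  c = 260−7² = 211
v_rel = (8, -6),  |v_rel|² = 100;  v_rel·d = (8)·(14) + (-6)·(-8) = 160
100·t² − 320·t + 211 = 0  ⇒  m = 160² − 100·211 = 4500
m = 4500 > 0,  v_rel·d = 160 > 0  ⇒  inside

inside=yes margin=4500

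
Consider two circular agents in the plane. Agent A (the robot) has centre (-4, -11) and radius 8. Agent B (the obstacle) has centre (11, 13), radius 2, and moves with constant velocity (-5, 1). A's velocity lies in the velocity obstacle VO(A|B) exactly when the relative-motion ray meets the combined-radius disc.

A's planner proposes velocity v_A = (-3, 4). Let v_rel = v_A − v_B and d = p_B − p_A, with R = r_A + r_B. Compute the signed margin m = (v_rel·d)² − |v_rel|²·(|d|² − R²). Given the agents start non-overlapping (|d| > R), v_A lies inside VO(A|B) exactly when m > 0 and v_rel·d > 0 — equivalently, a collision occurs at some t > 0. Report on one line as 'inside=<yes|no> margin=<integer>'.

d = (15, 24),  |d|² = 801;  R = 8+2 = 10,  c = 801−10² = 701
v_rel = (2, 3),  |v_rel|² = 13;  v_rel·d = (2)·(15) + (3)·(24) = 102
13·t² − 204·t + 701 = 0  ⇒  m = 102² − 13·701 = 1291
m = 1291 > 0,  v_rel·d = 102 > 0  ⇒  inside

inside=yes margin=1291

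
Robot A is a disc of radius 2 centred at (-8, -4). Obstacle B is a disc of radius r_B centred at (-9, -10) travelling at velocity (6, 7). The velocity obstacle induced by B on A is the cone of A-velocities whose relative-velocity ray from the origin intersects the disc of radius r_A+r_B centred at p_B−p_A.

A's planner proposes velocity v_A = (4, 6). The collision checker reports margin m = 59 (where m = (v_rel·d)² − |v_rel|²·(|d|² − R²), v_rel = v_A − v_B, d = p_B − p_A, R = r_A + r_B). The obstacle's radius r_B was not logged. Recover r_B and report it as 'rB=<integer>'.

m = 59
d = (-1, -6);  v_rel = (-2, -1),  |v_rel|² = 5
v_rel×d = (-2)·(-6) − (-1)·(-1) = 11
since m = R²·5 − 11²:  R² = (121 + 59) / 5 = 36
R = √36 = 6  ⇒  r_B = 6 − 2 = 4

rB=4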